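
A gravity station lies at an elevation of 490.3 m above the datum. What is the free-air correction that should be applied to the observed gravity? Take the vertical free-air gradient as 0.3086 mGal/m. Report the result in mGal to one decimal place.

Free-air correction = 0.3086 × 490.3 = 151.3 mGal

151.3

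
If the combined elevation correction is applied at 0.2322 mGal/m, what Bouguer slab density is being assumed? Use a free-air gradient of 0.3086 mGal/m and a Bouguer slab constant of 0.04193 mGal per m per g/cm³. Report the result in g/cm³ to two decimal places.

0.2322 = 0.3086 − 0.04193 × ρ
ρ = (0.3086 − 0.2322) / 0.04193 = 1.82 g/cm³

1.82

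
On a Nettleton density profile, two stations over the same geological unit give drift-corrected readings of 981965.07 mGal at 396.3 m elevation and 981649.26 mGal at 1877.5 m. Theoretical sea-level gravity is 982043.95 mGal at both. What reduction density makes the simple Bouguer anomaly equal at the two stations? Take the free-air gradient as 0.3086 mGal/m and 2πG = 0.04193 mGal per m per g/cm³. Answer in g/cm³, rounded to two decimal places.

2.27

Δg_obs = 981649.26 − 981965.07 = -315.81 mGal over Δh = 1877.5 − 396.3 = 1481.2 m
Equal Bouguer anomalies ⇒ Δg_obs + (0.3086 − 0.04193ρ)·Δh = 0
0.3086 − 0.04193ρ = −Δg_obs/Δh = 0.21321
ρ = (0.3086 − 0.21321) / 0.04193 = 2.27 g/cm³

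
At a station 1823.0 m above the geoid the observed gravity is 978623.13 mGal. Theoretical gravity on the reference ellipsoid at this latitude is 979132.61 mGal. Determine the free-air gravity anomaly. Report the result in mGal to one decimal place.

53.1

Free-air correction = 0.3086 × 1823.0 = 562.58 mGal
Free-air anomaly = 978623.13 − 979132.61 + (562.58) = 53.10 mGal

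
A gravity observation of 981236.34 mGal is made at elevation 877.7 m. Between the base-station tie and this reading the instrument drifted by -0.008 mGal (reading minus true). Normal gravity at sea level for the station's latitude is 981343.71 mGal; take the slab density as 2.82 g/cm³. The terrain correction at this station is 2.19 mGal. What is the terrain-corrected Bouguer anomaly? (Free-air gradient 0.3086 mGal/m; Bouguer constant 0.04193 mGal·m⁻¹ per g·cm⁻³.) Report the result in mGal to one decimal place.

61.9

Drift-corrected reading = 981236.34 − (-0.008) = 981236.348 mGal
Free-air correction = 0.3086 × 877.7 = 270.86 mGal
Free-air anomaly = 981236.348 − 981343.71 + (270.86) = 163.498 mGal
Bouguer slab correction = 0.04193 × 2.82 × 877.7 = 103.78 mGal
Simple Bouguer anomaly = 163.498 − (103.78) = 59.718 mGal
Complete Bouguer anomaly = 59.718 + 2.19 = 61.908 mGal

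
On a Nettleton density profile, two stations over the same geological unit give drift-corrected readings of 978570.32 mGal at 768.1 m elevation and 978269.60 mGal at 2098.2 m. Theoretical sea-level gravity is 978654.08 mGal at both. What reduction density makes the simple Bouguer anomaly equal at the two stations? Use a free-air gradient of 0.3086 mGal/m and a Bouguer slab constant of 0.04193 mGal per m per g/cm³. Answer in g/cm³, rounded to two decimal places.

Δg_obs = 978269.60 − 978570.32 = -300.72 mGal over Δh = 2098.2 − 768.1 = 1330.1 m
Equal Bouguer anomalies ⇒ Δg_obs + (0.3086 − 0.04193ρ)·Δh = 0
0.3086 − 0.04193ρ = −Δg_obs/Δh = 0.22609
ρ = (0.3086 − 0.22609) / 0.04193 = 1.97 g/cm³

1.97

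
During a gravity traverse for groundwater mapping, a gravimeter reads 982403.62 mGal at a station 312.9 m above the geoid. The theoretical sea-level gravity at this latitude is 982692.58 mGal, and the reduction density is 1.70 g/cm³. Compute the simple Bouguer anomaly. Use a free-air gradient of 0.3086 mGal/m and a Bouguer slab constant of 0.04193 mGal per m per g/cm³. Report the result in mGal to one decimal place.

Free-air correction = 0.3086 × 312.9 = 96.56 mGal
Free-air anomaly = 982403.62 − 982692.58 + (96.56) = -192.40 mGal
Bouguer slab correction = 0.04193 × 1.70 × 312.9 = 22.30 mGal
Simple Bouguer anomaly = -192.40 − (22.30) = -214.70 mGal

-214.7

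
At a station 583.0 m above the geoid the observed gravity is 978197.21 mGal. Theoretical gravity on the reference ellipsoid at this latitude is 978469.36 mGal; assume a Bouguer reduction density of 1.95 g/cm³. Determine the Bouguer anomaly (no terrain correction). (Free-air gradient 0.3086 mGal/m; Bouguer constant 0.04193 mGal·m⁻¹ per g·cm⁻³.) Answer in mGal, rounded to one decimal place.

-139.9

Free-air correction = 0.3086 × 583.0 = 179.91 mGal
Free-air anomaly = 978197.21 − 978469.36 + (179.91) = -92.24 mGal
Bouguer slab correction = 0.04193 × 1.95 × 583.0 = 47.67 mGal
Simple Bouguer anomaly = -92.24 − (47.67) = -139.91 mGal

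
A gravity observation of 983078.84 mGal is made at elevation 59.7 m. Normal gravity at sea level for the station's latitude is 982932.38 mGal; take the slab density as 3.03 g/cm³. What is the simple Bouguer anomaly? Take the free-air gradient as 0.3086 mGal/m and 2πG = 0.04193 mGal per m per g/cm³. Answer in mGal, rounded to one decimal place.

Free-air correction = 0.3086 × 59.7 = 18.42 mGal
Free-air anomaly = 983078.84 − 982932.38 + (18.42) = 164.88 mGal
Bouguer slab correction = 0.04193 × 3.03 × 59.7 = 7.58 mGal
Simple Bouguer anomaly = 164.88 − (7.58) = 157.30 mGal

157.3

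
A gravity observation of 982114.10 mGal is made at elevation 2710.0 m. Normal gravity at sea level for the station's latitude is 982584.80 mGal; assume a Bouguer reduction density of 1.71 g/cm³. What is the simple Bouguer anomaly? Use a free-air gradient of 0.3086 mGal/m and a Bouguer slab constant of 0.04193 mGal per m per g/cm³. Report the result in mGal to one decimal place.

171.3

Free-air correction = 0.3086 × 2710.0 = 836.31 mGal
Free-air anomaly = 982114.10 − 982584.80 + (836.31) = 365.61 mGal
Bouguer slab correction = 0.04193 × 1.71 × 2710.0 = 194.31 mGal
Simple Bouguer anomaly = 365.61 − (194.31) = 171.30 mGal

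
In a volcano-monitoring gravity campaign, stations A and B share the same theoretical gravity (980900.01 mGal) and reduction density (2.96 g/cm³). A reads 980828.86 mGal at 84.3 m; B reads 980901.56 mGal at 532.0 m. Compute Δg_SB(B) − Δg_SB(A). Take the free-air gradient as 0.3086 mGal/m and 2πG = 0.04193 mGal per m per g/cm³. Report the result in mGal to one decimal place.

155.3

Δg_SB(A) = 980828.86 − 980900.01 + 0.3086×84.3 − 0.04193×2.96×84.3 = -55.60 mGal
Δg_SB(B) = 980901.56 − 980900.01 + 0.3086×532.0 − 0.04193×2.96×532.0 = 99.70 mGal
Difference = 99.70 − (-55.60) = 155.30 mGal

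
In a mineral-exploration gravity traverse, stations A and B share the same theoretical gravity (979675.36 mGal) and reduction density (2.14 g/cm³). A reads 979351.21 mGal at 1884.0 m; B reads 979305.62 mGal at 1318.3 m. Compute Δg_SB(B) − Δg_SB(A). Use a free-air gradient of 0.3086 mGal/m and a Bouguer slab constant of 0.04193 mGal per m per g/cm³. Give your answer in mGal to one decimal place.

Δg_SB(A) = 979351.21 − 979675.36 + 0.3086×1884.0 − 0.04193×2.14×1884.0 = 88.20 mGal
Δg_SB(B) = 979305.62 − 979675.36 + 0.3086×1318.3 − 0.04193×2.14×1318.3 = -81.20 mGal
Difference = -81.20 − (88.20) = -169.40 mGal

-169.4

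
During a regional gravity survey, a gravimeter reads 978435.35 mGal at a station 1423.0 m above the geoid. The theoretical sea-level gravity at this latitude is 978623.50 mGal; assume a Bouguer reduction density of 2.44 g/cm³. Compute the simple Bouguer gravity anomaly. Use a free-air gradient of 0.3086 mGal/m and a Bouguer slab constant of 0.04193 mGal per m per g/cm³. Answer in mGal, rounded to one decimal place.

Free-air correction = 0.3086 × 1423.0 = 439.14 mGal
Free-air anomaly = 978435.35 − 978623.50 + (439.14) = 250.99 mGal
Bouguer slab correction = 0.04193 × 2.44 × 1423.0 = 145.59 mGal
Simple Bouguer anomaly = 250.99 − (145.59) = 105.40 mGal

105.4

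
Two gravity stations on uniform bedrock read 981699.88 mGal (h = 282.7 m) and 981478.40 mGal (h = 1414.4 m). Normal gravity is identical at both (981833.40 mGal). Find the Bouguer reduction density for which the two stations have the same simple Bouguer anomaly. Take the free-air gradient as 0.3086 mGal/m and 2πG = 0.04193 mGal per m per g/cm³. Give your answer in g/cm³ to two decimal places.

Δg_obs = 981478.40 − 981699.88 = -221.48 mGal over Δh = 1414.4 − 282.7 = 1131.7 m
Equal Bouguer anomalies ⇒ Δg_obs + (0.3086 − 0.04193ρ)·Δh = 0
0.3086 − 0.04193ρ = −Δg_obs/Δh = 0.19571
ρ = (0.3086 − 0.19571) / 0.04193 = 2.69 g/cm³

2.69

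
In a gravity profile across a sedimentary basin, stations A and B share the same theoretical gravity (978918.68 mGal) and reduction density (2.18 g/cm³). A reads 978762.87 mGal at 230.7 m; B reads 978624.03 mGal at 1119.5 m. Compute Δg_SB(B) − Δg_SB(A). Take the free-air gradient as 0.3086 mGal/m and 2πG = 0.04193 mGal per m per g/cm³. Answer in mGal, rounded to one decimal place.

Δg_SB(A) = 978762.87 − 978918.68 + 0.3086×230.7 − 0.04193×2.18×230.7 = -105.70 mGal
Δg_SB(B) = 978624.03 − 978918.68 + 0.3086×1119.5 − 0.04193×2.18×1119.5 = -51.50 mGal
Difference = -51.50 − (-105.70) = 54.20 mGal

54.2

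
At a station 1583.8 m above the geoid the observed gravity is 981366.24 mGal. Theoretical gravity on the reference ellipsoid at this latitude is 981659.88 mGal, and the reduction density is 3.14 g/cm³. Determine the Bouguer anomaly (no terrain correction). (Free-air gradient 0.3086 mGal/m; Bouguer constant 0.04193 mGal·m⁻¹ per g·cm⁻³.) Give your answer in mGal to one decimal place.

Free-air correction = 0.3086 × 1583.8 = 488.76 mGal
Free-air anomaly = 981366.24 − 981659.88 + (488.76) = 195.12 mGal
Bouguer slab correction = 0.04193 × 3.14 × 1583.8 = 208.52 mGal
Simple Bouguer anomaly = 195.12 − (208.52) = -13.40 mGal

-13.4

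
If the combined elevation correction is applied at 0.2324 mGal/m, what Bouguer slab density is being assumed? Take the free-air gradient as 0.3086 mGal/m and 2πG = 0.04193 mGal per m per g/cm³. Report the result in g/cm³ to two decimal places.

0.2324 = 0.3086 − 0.04193 × ρ
ρ = (0.3086 − 0.2324) / 0.04193 = 1.82 g/cm³

1.82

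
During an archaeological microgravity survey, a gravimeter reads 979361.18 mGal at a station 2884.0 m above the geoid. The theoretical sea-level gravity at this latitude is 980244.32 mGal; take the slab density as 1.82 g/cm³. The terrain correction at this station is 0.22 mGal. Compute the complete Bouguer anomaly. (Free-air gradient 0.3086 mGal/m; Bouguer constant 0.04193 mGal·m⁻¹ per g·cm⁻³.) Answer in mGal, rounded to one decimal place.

Free-air correction = 0.3086 × 2884.0 = 890.00 mGal
Free-air anomaly = 979361.18 − 980244.32 + (890.00) = 6.86 mGal
Bouguer slab correction = 0.04193 × 1.82 × 2884.0 = 220.09 mGal
Simple Bouguer anomaly = 6.86 − (220.09) = -213.23 mGal
Complete Bouguer anomaly = -213.23 + 0.22 = -213.01 mGal

-213.0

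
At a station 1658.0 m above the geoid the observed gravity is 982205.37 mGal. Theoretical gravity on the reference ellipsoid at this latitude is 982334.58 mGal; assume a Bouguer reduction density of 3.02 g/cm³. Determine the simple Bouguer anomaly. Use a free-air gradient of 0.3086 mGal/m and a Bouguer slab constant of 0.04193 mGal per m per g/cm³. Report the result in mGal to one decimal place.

Free-air correction = 0.3086 × 1658.0 = 511.66 mGal
Free-air anomaly = 982205.37 − 982334.58 + (511.66) = 382.45 mGal
Bouguer slab correction = 0.04193 × 3.02 × 1658.0 = 209.95 mGal
Simple Bouguer anomaly = 382.45 − (209.95) = 172.50 mGal

172.5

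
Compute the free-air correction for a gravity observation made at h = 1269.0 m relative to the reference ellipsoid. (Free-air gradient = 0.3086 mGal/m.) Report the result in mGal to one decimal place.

391.6

Free-air correction = 0.3086 × 1269.0 = 391.6 mGal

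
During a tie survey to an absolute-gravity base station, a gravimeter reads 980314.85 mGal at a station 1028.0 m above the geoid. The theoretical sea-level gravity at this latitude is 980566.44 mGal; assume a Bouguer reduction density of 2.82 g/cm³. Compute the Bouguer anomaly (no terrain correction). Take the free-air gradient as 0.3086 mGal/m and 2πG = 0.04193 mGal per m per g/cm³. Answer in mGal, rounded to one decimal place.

-55.9

Free-air correction = 0.3086 × 1028.0 = 317.24 mGal
Free-air anomaly = 980314.85 − 980566.44 + (317.24) = 65.65 mGal
Bouguer slab correction = 0.04193 × 2.82 × 1028.0 = 121.55 mGal
Simple Bouguer anomaly = 65.65 − (121.55) = -55.90 mGal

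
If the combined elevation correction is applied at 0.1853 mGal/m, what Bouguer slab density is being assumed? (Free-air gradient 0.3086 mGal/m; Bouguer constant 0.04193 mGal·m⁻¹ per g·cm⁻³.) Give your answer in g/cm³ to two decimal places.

2.94

0.1853 = 0.3086 − 0.04193 × ρ
ρ = (0.3086 − 0.1853) / 0.04193 = 2.94 g/cm³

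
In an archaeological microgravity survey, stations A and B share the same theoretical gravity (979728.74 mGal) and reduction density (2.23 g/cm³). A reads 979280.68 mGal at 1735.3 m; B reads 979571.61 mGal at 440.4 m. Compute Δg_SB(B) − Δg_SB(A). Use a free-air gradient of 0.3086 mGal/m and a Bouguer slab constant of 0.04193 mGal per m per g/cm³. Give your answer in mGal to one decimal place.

Δg_SB(A) = 979280.68 − 979728.74 + 0.3086×1735.3 − 0.04193×2.23×1735.3 = -74.80 mGal
Δg_SB(B) = 979571.61 − 979728.74 + 0.3086×440.4 − 0.04193×2.23×440.4 = -62.40 mGal
Difference = -62.40 − (-74.80) = 12.40 mGal

12.4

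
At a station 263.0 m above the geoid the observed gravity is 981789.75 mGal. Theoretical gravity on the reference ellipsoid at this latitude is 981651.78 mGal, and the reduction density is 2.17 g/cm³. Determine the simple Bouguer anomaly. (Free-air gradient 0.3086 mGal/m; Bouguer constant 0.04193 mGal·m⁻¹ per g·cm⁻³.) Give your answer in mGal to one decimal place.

Free-air correction = 0.3086 × 263.0 = 81.16 mGal
Free-air anomaly = 981789.75 − 981651.78 + (81.16) = 219.13 mGal
Bouguer slab correction = 0.04193 × 2.17 × 263.0 = 23.93 mGal
Simple Bouguer anomaly = 219.13 − (23.93) = 195.20 mGal

195.2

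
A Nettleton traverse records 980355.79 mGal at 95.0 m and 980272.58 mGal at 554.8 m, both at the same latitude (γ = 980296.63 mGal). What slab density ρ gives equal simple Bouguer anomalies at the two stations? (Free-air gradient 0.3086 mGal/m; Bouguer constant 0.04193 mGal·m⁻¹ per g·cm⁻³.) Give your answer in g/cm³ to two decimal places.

3.04

Δg_obs = 980272.58 − 980355.79 = -83.21 mGal over Δh = 554.8 − 95.0 = 459.8 m
Equal Bouguer anomalies ⇒ Δg_obs + (0.3086 − 0.04193ρ)·Δh = 0
0.3086 − 0.04193ρ = −Δg_obs/Δh = 0.18097
ρ = (0.3086 − 0.18097) / 0.04193 = 3.04 g/cm³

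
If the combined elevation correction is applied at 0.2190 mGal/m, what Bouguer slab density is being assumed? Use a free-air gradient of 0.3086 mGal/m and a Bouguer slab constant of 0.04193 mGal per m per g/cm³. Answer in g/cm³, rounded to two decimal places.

2.14

0.2190 = 0.3086 − 0.04193 × ρ
ρ = (0.3086 − 0.2190) / 0.04193 = 2.14 g/cm³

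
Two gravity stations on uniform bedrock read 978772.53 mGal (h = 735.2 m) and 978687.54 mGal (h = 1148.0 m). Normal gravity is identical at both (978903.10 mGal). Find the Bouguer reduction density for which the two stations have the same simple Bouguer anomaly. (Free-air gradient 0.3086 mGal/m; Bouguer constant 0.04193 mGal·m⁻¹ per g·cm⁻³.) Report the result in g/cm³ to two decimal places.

Δg_obs = 978687.54 − 978772.53 = -84.99 mGal over Δh = 1148.0 − 735.2 = 412.8 m
Equal Bouguer anomalies ⇒ Δg_obs + (0.3086 − 0.04193ρ)·Δh = 0
0.3086 − 0.04193ρ = −Δg_obs/Δh = 0.20589
ρ = (0.3086 − 0.20589) / 0.04193 = 2.45 g/cm³

2.45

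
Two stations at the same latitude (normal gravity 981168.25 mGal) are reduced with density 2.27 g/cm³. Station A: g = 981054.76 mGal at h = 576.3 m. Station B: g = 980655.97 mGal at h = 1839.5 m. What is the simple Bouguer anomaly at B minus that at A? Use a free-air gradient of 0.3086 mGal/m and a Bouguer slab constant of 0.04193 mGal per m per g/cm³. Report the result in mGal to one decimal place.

-129.2

Δg_SB(A) = 981054.76 − 981168.25 + 0.3086×576.3 − 0.04193×2.27×576.3 = 9.50 mGal
Δg_SB(B) = 980655.97 − 981168.25 + 0.3086×1839.5 − 0.04193×2.27×1839.5 = -119.70 mGal
Difference = -119.70 − (9.50) = -129.20 mGal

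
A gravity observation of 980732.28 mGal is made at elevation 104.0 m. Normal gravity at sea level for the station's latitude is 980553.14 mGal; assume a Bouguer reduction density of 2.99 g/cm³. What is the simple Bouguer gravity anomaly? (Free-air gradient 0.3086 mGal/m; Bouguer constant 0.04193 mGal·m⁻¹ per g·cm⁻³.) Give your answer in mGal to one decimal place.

198.2

Free-air correction = 0.3086 × 104.0 = 32.09 mGal
Free-air anomaly = 980732.28 − 980553.14 + (32.09) = 211.23 mGal
Bouguer slab correction = 0.04193 × 2.99 × 104.0 = 13.04 mGal
Simple Bouguer anomaly = 211.23 − (13.04) = 198.19 mGal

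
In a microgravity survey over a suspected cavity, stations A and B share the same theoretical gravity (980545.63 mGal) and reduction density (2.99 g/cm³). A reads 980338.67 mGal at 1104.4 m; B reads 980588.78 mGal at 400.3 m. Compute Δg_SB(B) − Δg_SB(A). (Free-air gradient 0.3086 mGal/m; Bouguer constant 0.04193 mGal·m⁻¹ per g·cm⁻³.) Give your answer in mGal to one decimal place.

121.1

Δg_SB(A) = 980338.67 − 980545.63 + 0.3086×1104.4 − 0.04193×2.99×1104.4 = -4.60 mGal
Δg_SB(B) = 980588.78 − 980545.63 + 0.3086×400.3 − 0.04193×2.99×400.3 = 116.50 mGal
Difference = 116.50 − (-4.60) = 121.10 mGal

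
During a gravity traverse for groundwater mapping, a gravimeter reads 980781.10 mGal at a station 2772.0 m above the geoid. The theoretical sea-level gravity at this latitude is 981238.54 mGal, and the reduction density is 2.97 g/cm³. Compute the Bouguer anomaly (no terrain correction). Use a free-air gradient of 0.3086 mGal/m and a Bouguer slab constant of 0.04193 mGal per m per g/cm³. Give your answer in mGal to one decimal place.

Free-air correction = 0.3086 × 2772.0 = 855.44 mGal
Free-air anomaly = 980781.10 − 981238.54 + (855.44) = 398.00 mGal
Bouguer slab correction = 0.04193 × 2.97 × 2772.0 = 345.20 mGal
Simple Bouguer anomaly = 398.00 − (345.20) = 52.80 mGal

52.8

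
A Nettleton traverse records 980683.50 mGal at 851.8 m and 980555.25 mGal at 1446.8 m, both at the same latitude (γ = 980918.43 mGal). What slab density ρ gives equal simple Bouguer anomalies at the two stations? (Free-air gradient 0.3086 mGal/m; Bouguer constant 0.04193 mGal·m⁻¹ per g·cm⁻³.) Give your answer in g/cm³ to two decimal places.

2.22

Δg_obs = 980555.25 − 980683.50 = -128.25 mGal over Δh = 1446.8 − 851.8 = 595.0 m
Equal Bouguer anomalies ⇒ Δg_obs + (0.3086 − 0.04193ρ)·Δh = 0
0.3086 − 0.04193ρ = −Δg_obs/Δh = 0.21555
ρ = (0.3086 − 0.21555) / 0.04193 = 2.22 g/cm³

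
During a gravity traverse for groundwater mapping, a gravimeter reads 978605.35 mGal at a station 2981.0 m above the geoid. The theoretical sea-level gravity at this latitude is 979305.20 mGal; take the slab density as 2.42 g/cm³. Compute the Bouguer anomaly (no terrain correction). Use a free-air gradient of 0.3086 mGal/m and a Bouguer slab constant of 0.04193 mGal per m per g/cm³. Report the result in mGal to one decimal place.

Free-air correction = 0.3086 × 2981.0 = 919.94 mGal
Free-air anomaly = 978605.35 − 979305.20 + (919.94) = 220.09 mGal
Bouguer slab correction = 0.04193 × 2.42 × 2981.0 = 302.48 mGal
Simple Bouguer anomaly = 220.09 − (302.48) = -82.39 mGal

-82.4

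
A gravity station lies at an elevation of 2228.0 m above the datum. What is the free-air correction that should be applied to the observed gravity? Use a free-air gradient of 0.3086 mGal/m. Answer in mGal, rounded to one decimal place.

Free-air correction = 0.3086 × 2228.0 = 687.6 mGal

687.6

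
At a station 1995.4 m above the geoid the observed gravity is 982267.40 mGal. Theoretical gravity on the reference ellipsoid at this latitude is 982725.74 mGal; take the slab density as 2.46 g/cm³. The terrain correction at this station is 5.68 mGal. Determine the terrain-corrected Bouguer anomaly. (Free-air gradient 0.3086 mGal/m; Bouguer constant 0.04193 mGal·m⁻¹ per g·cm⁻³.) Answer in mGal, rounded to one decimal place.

Free-air correction = 0.3086 × 1995.4 = 615.78 mGal
Free-air anomaly = 982267.40 − 982725.74 + (615.78) = 157.44 mGal
Bouguer slab correction = 0.04193 × 2.46 × 1995.4 = 205.82 mGal
Simple Bouguer anomaly = 157.44 − (205.82) = -48.38 mGal
Complete Bouguer anomaly = -48.38 + 5.68 = -42.70 mGal

-42.7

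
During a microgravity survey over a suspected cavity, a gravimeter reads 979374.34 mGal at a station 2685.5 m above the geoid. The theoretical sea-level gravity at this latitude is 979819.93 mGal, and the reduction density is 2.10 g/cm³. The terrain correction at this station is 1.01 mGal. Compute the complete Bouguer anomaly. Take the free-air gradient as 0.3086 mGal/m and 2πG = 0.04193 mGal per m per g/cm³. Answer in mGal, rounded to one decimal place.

147.7

Free-air correction = 0.3086 × 2685.5 = 828.75 mGal
Free-air anomaly = 979374.34 − 979819.93 + (828.75) = 383.16 mGal
Bouguer slab correction = 0.04193 × 2.10 × 2685.5 = 236.47 mGal
Simple Bouguer anomaly = 383.16 − (236.47) = 146.69 mGal
Complete Bouguer anomaly = 146.69 + 1.01 = 147.70 mGal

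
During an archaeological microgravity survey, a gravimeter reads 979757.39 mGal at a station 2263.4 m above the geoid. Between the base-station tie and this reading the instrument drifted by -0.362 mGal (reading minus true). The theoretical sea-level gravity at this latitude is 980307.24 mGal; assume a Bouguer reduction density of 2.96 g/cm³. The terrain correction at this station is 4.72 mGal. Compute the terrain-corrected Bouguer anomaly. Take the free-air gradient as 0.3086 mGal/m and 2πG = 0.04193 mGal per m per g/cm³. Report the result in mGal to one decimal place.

Drift-corrected reading = 979757.39 − (-0.362) = 979757.752 mGal
Free-air correction = 0.3086 × 2263.4 = 698.49 mGal
Free-air anomaly = 979757.752 − 980307.24 + (698.49) = 149.002 mGal
Bouguer slab correction = 0.04193 × 2.96 × 2263.4 = 280.92 mGal
Simple Bouguer anomaly = 149.002 − (280.92) = -131.918 mGal
Complete Bouguer anomaly = -131.918 + 4.72 = -127.198 mGal

-127.2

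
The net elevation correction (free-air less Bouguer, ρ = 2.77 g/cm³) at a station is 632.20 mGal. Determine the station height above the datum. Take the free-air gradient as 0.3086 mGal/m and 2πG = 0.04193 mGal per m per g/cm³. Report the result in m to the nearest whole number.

3285

Combined gradient = 0.3086 − 0.04193 × 2.77 = 0.1924539 mGal/m
h = 632.20 / 0.1924539 = 3284.94 m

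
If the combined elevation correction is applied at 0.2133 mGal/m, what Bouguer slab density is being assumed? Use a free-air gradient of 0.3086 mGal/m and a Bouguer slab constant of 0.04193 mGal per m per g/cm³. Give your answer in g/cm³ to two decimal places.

0.2133 = 0.3086 − 0.04193 × ρ
ρ = (0.3086 − 0.2133) / 0.04193 = 2.27 g/cm³

2.27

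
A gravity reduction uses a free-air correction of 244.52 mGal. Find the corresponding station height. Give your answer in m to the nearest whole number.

792

h = 244.52 / 0.3086 = 792.35 m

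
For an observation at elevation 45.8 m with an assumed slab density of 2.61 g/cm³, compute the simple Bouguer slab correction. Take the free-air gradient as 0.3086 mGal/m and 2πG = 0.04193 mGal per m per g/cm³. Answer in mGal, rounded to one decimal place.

5.0

Bouguer slab correction = 0.04193 × 2.61 × 45.8 = 5.0 mGal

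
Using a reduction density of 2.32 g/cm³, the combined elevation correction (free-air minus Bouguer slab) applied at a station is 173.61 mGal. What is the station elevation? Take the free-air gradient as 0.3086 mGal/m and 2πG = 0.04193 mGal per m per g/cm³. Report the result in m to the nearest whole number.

822

Combined gradient = 0.3086 − 0.04193 × 2.32 = 0.2113224 mGal/m
h = 173.61 / 0.2113224 = 821.54 m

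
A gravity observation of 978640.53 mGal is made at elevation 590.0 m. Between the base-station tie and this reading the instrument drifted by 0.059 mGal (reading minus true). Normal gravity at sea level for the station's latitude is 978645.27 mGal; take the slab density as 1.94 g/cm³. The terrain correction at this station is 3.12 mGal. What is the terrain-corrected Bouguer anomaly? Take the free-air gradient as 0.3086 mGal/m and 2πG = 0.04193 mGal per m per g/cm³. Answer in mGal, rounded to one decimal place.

132.4

Drift-corrected reading = 978640.53 − (0.059) = 978640.471 mGal
Free-air correction = 0.3086 × 590.0 = 182.07 mGal
Free-air anomaly = 978640.471 − 978645.27 + (182.07) = 177.271 mGal
Bouguer slab correction = 0.04193 × 1.94 × 590.0 = 47.99 mGal
Simple Bouguer anomaly = 177.271 − (47.99) = 129.281 mGal
Complete Bouguer anomaly = 129.281 + 3.12 = 132.401 mGal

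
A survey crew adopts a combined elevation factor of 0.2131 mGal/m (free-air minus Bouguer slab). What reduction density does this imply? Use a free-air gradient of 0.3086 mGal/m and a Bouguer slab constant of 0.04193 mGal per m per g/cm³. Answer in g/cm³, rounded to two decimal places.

2.28

0.2131 = 0.3086 − 0.04193 × ρ
ρ = (0.3086 − 0.2131) / 0.04193 = 2.28 g/cm³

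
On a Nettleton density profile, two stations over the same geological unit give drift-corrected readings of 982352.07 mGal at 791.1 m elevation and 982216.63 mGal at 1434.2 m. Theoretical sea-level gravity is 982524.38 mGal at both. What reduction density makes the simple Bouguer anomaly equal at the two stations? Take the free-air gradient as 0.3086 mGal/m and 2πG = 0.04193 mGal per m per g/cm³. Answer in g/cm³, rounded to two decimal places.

2.34

Δg_obs = 982216.63 − 982352.07 = -135.44 mGal over Δh = 1434.2 − 791.1 = 643.1 m
Equal Bouguer anomalies ⇒ Δg_obs + (0.3086 − 0.04193ρ)·Δh = 0
0.3086 − 0.04193ρ = −Δg_obs/Δh = 0.21060
ρ = (0.3086 − 0.21060) / 0.04193 = 2.34 g/cm³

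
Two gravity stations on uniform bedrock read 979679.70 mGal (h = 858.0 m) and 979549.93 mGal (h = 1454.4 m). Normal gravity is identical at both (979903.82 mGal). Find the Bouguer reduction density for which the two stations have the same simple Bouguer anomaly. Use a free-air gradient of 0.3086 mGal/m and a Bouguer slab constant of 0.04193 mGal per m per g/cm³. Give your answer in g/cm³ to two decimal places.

Δg_obs = 979549.93 − 979679.70 = -129.77 mGal over Δh = 1454.4 − 858.0 = 596.4 m
Equal Bouguer anomalies ⇒ Δg_obs + (0.3086 − 0.04193ρ)·Δh = 0
0.3086 − 0.04193ρ = −Δg_obs/Δh = 0.21759
ρ = (0.3086 − 0.21759) / 0.04193 = 2.17 g/cm³

2.17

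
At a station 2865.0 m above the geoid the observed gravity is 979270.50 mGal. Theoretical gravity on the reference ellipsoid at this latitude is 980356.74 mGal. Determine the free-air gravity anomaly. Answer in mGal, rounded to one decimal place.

Free-air correction = 0.3086 × 2865.0 = 884.14 mGal
Free-air anomaly = 979270.50 − 980356.74 + (884.14) = -202.10 mGal

-202.1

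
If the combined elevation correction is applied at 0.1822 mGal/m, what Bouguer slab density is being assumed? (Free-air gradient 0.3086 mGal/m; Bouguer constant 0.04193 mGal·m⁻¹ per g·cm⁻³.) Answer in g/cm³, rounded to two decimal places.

3.01

0.1822 = 0.3086 − 0.04193 × ρ
ρ = (0.3086 − 0.1822) / 0.04193 = 3.01 g/cm³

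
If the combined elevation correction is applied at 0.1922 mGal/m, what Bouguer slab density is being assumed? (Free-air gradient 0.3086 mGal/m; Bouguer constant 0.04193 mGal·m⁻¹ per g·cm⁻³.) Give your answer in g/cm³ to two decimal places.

2.78

0.1922 = 0.3086 − 0.04193 × ρ
ρ = (0.3086 − 0.1922) / 0.04193 = 2.78 g/cm³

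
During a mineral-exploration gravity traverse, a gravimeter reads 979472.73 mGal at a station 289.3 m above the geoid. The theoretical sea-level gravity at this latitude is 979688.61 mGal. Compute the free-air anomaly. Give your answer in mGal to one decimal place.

-126.6

Free-air correction = 0.3086 × 289.3 = 89.28 mGal
Free-air anomaly = 979472.73 − 979688.61 + (89.28) = -126.60 mGal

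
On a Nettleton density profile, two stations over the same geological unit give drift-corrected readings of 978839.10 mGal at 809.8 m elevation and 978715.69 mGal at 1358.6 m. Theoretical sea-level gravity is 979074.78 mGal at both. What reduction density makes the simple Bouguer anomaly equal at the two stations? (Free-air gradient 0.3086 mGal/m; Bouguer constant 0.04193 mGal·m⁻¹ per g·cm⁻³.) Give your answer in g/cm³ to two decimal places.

Δg_obs = 978715.69 − 978839.10 = -123.41 mGal over Δh = 1358.6 − 809.8 = 548.8 m
Equal Bouguer anomalies ⇒ Δg_obs + (0.3086 − 0.04193ρ)·Δh = 0
0.3086 − 0.04193ρ = −Δg_obs/Δh = 0.22487
ρ = (0.3086 − 0.22487) / 0.04193 = 2.00 g/cm³

2.00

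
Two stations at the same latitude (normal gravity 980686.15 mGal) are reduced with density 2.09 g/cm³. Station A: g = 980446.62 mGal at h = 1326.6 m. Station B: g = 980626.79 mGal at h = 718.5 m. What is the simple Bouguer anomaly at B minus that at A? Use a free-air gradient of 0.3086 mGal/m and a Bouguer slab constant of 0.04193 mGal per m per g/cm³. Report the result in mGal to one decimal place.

Δg_SB(A) = 980446.62 − 980686.15 + 0.3086×1326.6 − 0.04193×2.09×1326.6 = 53.60 mGal
Δg_SB(B) = 980626.79 − 980686.15 + 0.3086×718.5 − 0.04193×2.09×718.5 = 99.40 mGal
Difference = 99.40 − (53.60) = 45.80 mGal

45.8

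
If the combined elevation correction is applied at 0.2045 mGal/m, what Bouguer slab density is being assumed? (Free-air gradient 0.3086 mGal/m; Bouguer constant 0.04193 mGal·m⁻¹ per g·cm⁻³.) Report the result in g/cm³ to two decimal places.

2.48

0.2045 = 0.3086 − 0.04193 × ρ
ρ = (0.3086 − 0.2045) / 0.04193 = 2.48 g/cm³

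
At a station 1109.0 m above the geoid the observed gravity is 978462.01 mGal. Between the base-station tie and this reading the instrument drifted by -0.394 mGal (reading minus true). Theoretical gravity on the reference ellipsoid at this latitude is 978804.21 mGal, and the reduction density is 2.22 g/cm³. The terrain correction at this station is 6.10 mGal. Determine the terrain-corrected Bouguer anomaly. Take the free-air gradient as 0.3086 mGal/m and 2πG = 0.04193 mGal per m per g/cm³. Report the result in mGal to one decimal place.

Drift-corrected reading = 978462.01 − (-0.394) = 978462.404 mGal
Free-air correction = 0.3086 × 1109.0 = 342.24 mGal
Free-air anomaly = 978462.404 − 978804.21 + (342.24) = 0.434 mGal
Bouguer slab correction = 0.04193 × 2.22 × 1109.0 = 103.23 mGal
Simple Bouguer anomaly = 0.434 − (103.23) = -102.796 mGal
Complete Bouguer anomaly = -102.796 + 6.10 = -96.696 mGal

-96.7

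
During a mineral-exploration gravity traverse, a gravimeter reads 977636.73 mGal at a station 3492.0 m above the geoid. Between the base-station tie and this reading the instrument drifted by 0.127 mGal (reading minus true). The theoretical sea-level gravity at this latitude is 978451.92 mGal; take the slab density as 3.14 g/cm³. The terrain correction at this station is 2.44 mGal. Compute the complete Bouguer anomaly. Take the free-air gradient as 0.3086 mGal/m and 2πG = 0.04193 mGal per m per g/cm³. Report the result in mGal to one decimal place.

Drift-corrected reading = 977636.73 − (0.127) = 977636.603 mGal
Free-air correction = 0.3086 × 3492.0 = 1077.63 mGal
Free-air anomaly = 977636.603 − 978451.92 + (1077.63) = 262.313 mGal
Bouguer slab correction = 0.04193 × 3.14 × 3492.0 = 459.76 mGal
Simple Bouguer anomaly = 262.313 − (459.76) = -197.447 mGal
Complete Bouguer anomaly = -197.447 + 2.44 = -195.007 mGal

-195.0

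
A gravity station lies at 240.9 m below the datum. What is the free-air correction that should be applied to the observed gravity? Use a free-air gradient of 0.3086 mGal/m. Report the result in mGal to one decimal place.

-74.3

Free-air correction = 0.3086 × -240.9 = -74.3 mGal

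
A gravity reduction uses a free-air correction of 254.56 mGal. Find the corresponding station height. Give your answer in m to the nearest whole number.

h = 254.56 / 0.3086 = 824.89 m

825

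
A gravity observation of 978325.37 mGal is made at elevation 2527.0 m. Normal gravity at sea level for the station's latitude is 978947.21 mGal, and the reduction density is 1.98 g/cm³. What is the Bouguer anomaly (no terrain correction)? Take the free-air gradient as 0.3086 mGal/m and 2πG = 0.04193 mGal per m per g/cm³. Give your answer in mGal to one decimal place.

Free-air correction = 0.3086 × 2527.0 = 779.83 mGal
Free-air anomaly = 978325.37 − 978947.21 + (779.83) = 157.99 mGal
Bouguer slab correction = 0.04193 × 1.98 × 2527.0 = 209.80 mGal
Simple Bouguer anomaly = 157.99 − (209.80) = -51.81 mGal

-51.8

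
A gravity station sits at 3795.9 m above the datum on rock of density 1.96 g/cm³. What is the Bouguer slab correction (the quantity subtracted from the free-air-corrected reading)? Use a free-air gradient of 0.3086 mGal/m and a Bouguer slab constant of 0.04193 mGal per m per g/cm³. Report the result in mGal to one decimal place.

Bouguer slab correction = 0.04193 × 1.96 × 3795.9 = 312.0 mGal

312.0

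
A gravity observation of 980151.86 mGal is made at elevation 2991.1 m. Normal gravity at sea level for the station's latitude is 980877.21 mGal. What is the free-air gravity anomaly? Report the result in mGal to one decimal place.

197.7

Free-air correction = 0.3086 × 2991.1 = 923.05 mGal
Free-air anomaly = 980151.86 − 980877.21 + (923.05) = 197.70 mGal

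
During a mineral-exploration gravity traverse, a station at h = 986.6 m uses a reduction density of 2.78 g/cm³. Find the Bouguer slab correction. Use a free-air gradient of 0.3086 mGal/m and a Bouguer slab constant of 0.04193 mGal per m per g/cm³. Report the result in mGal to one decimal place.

115.0

Bouguer slab correction = 0.04193 × 2.78 × 986.6 = 115.0 mGal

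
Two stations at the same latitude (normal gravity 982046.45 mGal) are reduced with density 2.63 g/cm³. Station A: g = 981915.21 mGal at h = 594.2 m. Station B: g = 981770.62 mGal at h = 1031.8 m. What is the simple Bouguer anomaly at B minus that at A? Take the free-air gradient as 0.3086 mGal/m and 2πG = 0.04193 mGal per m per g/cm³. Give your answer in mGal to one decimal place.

Δg_SB(A) = 981915.21 − 982046.45 + 0.3086×594.2 − 0.04193×2.63×594.2 = -13.40 mGal
Δg_SB(B) = 981770.62 − 982046.45 + 0.3086×1031.8 − 0.04193×2.63×1031.8 = -71.20 mGal
Difference = -71.20 − (-13.40) = -57.80 mGal

-57.8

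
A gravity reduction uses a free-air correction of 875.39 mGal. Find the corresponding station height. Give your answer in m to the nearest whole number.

h = 875.39 / 0.3086 = 2836.65 m

2837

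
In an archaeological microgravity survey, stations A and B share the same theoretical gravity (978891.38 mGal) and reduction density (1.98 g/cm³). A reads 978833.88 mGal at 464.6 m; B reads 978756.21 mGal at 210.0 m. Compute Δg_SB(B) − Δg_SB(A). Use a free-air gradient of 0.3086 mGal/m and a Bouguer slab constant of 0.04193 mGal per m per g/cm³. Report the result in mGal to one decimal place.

Δg_SB(A) = 978833.88 − 978891.38 + 0.3086×464.6 − 0.04193×1.98×464.6 = 47.30 mGal
Δg_SB(B) = 978756.21 − 978891.38 + 0.3086×210.0 − 0.04193×1.98×210.0 = -87.80 mGal
Difference = -87.80 − (47.30) = -135.10 mGal

-135.1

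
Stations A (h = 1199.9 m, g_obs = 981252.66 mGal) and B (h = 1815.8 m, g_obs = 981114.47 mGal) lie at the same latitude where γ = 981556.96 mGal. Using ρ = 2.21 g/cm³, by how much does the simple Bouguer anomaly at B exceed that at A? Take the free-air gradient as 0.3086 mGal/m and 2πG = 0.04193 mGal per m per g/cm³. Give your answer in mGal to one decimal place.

Δg_SB(A) = 981252.66 − 981556.96 + 0.3086×1199.9 − 0.04193×2.21×1199.9 = -45.20 mGal
Δg_SB(B) = 981114.47 − 981556.96 + 0.3086×1815.8 − 0.04193×2.21×1815.8 = -50.40 mGal
Difference = -50.40 − (-45.20) = -5.20 mGal

-5.2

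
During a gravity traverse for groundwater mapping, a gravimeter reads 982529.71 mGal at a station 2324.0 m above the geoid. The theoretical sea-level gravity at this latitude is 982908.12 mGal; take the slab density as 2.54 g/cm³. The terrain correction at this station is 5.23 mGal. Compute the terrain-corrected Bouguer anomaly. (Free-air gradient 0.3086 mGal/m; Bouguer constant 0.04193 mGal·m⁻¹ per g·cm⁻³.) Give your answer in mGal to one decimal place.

96.5

Free-air correction = 0.3086 × 2324.0 = 717.19 mGal
Free-air anomaly = 982529.71 − 982908.12 + (717.19) = 338.78 mGal
Bouguer slab correction = 0.04193 × 2.54 × 2324.0 = 247.51 mGal
Simple Bouguer anomaly = 338.78 − (247.51) = 91.27 mGal
Complete Bouguer anomaly = 91.27 + 5.23 = 96.50 mGal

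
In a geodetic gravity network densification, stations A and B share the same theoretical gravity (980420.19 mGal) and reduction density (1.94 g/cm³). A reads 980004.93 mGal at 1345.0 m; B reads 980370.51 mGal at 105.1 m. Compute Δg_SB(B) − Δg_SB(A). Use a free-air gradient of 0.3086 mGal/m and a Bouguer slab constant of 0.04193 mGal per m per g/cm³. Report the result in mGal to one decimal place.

83.8

Δg_SB(A) = 980004.93 − 980420.19 + 0.3086×1345.0 − 0.04193×1.94×1345.0 = -109.60 mGal
Δg_SB(B) = 980370.51 − 980420.19 + 0.3086×105.1 − 0.04193×1.94×105.1 = -25.80 mGal
Difference = -25.80 − (-109.60) = 83.80 mGal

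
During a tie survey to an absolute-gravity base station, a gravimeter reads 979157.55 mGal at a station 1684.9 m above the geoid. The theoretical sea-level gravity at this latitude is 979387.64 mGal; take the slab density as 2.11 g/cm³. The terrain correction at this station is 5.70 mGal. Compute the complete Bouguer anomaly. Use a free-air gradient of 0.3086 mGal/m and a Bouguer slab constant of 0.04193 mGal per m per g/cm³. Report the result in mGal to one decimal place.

146.5

Free-air correction = 0.3086 × 1684.9 = 519.96 mGal
Free-air anomaly = 979157.55 − 979387.64 + (519.96) = 289.87 mGal
Bouguer slab correction = 0.04193 × 2.11 × 1684.9 = 149.07 mGal
Simple Bouguer anomaly = 289.87 − (149.07) = 140.80 mGal
Complete Bouguer anomaly = 140.80 + 5.70 = 146.50 mGal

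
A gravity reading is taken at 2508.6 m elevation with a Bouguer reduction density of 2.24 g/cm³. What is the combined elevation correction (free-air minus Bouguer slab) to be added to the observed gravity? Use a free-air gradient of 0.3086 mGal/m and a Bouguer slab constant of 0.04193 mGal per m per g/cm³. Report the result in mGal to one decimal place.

Combined gradient = 0.3086 − 0.04193 × 2.24 = 0.2146768 mGal/m
Combined elevation correction = 0.2146768 × 2508.6 = 538.5 mGal

538.5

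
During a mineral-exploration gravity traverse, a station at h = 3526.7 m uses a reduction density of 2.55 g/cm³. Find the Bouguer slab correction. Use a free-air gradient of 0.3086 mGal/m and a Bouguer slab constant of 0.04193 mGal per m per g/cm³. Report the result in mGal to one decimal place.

377.1

Bouguer slab correction = 0.04193 × 2.55 × 3526.7 = 377.1 mGal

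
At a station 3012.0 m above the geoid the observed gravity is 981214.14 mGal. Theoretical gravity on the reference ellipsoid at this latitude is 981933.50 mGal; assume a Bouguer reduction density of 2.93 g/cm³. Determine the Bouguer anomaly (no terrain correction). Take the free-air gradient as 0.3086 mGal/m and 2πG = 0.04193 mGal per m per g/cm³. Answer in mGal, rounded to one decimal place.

Free-air correction = 0.3086 × 3012.0 = 929.50 mGal
Free-air anomaly = 981214.14 − 981933.50 + (929.50) = 210.14 mGal
Bouguer slab correction = 0.04193 × 2.93 × 3012.0 = 370.04 mGal
Simple Bouguer anomaly = 210.14 − (370.04) = -159.90 mGal

-159.9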